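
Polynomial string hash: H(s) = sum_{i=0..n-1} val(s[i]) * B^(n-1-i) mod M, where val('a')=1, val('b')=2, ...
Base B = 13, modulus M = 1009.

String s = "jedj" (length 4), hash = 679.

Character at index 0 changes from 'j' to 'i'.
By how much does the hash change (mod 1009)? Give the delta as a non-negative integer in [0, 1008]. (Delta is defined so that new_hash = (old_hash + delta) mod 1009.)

Answer: 830

Derivation:
Delta formula: (val(new) - val(old)) * B^(n-1-k) mod M
  val('i') - val('j') = 9 - 10 = -1
  B^(n-1-k) = 13^3 mod 1009 = 179
  Delta = -1 * 179 mod 1009 = 830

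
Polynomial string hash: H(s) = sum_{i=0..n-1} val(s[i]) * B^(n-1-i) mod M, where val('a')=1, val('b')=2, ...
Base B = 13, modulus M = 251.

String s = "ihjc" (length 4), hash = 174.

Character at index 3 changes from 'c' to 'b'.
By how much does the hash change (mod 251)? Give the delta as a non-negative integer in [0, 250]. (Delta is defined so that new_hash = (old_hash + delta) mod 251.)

Delta formula: (val(new) - val(old)) * B^(n-1-k) mod M
  val('b') - val('c') = 2 - 3 = -1
  B^(n-1-k) = 13^0 mod 251 = 1
  Delta = -1 * 1 mod 251 = 250

Answer: 250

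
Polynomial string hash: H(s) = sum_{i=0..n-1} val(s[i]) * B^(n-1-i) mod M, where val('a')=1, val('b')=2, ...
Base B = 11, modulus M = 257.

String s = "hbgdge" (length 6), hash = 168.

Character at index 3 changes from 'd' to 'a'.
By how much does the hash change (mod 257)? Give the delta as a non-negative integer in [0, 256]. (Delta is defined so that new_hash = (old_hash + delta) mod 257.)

Delta formula: (val(new) - val(old)) * B^(n-1-k) mod M
  val('a') - val('d') = 1 - 4 = -3
  B^(n-1-k) = 11^2 mod 257 = 121
  Delta = -3 * 121 mod 257 = 151

Answer: 151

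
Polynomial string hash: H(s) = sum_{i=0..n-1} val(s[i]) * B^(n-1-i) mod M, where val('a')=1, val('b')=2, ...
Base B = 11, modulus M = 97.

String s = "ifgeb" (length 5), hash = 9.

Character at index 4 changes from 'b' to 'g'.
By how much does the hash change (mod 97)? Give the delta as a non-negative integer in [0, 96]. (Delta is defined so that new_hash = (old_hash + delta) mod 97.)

Answer: 5

Derivation:
Delta formula: (val(new) - val(old)) * B^(n-1-k) mod M
  val('g') - val('b') = 7 - 2 = 5
  B^(n-1-k) = 11^0 mod 97 = 1
  Delta = 5 * 1 mod 97 = 5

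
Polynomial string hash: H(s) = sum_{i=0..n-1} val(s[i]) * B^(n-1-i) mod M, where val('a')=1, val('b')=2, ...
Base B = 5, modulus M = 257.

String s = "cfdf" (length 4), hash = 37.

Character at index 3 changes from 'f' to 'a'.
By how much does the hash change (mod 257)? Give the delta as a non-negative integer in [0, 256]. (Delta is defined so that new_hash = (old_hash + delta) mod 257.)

Answer: 252

Derivation:
Delta formula: (val(new) - val(old)) * B^(n-1-k) mod M
  val('a') - val('f') = 1 - 6 = -5
  B^(n-1-k) = 5^0 mod 257 = 1
  Delta = -5 * 1 mod 257 = 252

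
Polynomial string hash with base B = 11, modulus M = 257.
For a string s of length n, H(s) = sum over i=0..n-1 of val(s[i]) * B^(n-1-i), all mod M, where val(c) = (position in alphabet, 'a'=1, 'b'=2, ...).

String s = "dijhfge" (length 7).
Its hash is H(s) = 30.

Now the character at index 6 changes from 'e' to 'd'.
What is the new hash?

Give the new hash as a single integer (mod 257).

val('e') = 5, val('d') = 4
Position k = 6, exponent = n-1-k = 0
B^0 mod M = 11^0 mod 257 = 1
Delta = (4 - 5) * 1 mod 257 = 256
New hash = (30 + 256) mod 257 = 29

Answer: 29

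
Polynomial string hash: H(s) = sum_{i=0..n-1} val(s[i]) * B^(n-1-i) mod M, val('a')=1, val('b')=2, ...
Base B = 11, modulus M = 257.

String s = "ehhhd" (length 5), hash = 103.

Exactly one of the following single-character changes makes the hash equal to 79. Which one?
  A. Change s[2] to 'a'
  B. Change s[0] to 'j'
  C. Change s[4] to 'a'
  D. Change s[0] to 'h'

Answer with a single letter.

Option A: s[2]='h'->'a', delta=(1-8)*11^2 mod 257 = 181, hash=103+181 mod 257 = 27
Option B: s[0]='e'->'j', delta=(10-5)*11^4 mod 257 = 217, hash=103+217 mod 257 = 63
Option C: s[4]='d'->'a', delta=(1-4)*11^0 mod 257 = 254, hash=103+254 mod 257 = 100
Option D: s[0]='e'->'h', delta=(8-5)*11^4 mod 257 = 233, hash=103+233 mod 257 = 79 <-- target

Answer: D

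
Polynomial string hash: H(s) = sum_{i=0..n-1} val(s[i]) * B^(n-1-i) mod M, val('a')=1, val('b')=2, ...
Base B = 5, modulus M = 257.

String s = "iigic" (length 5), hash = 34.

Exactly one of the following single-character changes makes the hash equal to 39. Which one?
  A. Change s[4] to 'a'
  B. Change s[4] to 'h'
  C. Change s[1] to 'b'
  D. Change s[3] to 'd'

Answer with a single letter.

Option A: s[4]='c'->'a', delta=(1-3)*5^0 mod 257 = 255, hash=34+255 mod 257 = 32
Option B: s[4]='c'->'h', delta=(8-3)*5^0 mod 257 = 5, hash=34+5 mod 257 = 39 <-- target
Option C: s[1]='i'->'b', delta=(2-9)*5^3 mod 257 = 153, hash=34+153 mod 257 = 187
Option D: s[3]='i'->'d', delta=(4-9)*5^1 mod 257 = 232, hash=34+232 mod 257 = 9

Answer: B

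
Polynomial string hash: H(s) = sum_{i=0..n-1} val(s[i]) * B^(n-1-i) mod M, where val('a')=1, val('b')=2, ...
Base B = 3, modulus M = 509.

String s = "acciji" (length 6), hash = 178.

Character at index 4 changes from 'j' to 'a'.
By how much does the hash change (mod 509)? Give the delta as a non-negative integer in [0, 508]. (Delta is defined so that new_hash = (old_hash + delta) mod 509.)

Answer: 482

Derivation:
Delta formula: (val(new) - val(old)) * B^(n-1-k) mod M
  val('a') - val('j') = 1 - 10 = -9
  B^(n-1-k) = 3^1 mod 509 = 3
  Delta = -9 * 3 mod 509 = 482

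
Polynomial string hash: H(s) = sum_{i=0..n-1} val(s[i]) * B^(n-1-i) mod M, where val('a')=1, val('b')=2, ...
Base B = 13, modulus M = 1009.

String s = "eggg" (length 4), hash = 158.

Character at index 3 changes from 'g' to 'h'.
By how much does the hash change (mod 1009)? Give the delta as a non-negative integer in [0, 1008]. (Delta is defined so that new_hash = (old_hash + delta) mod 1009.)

Answer: 1

Derivation:
Delta formula: (val(new) - val(old)) * B^(n-1-k) mod M
  val('h') - val('g') = 8 - 7 = 1
  B^(n-1-k) = 13^0 mod 1009 = 1
  Delta = 1 * 1 mod 1009 = 1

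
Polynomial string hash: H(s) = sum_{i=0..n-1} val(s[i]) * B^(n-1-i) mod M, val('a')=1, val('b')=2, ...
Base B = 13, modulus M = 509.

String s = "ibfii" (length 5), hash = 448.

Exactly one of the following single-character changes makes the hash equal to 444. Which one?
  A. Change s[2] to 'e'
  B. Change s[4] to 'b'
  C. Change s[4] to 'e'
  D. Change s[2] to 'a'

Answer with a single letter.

Answer: C

Derivation:
Option A: s[2]='f'->'e', delta=(5-6)*13^2 mod 509 = 340, hash=448+340 mod 509 = 279
Option B: s[4]='i'->'b', delta=(2-9)*13^0 mod 509 = 502, hash=448+502 mod 509 = 441
Option C: s[4]='i'->'e', delta=(5-9)*13^0 mod 509 = 505, hash=448+505 mod 509 = 444 <-- target
Option D: s[2]='f'->'a', delta=(1-6)*13^2 mod 509 = 173, hash=448+173 mod 509 = 112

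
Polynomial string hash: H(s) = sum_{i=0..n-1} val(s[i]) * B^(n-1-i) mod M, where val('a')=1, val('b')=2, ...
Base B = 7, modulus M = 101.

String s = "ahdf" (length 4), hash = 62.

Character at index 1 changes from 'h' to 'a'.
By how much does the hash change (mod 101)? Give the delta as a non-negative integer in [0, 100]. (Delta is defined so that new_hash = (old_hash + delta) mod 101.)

Answer: 61

Derivation:
Delta formula: (val(new) - val(old)) * B^(n-1-k) mod M
  val('a') - val('h') = 1 - 8 = -7
  B^(n-1-k) = 7^2 mod 101 = 49
  Delta = -7 * 49 mod 101 = 61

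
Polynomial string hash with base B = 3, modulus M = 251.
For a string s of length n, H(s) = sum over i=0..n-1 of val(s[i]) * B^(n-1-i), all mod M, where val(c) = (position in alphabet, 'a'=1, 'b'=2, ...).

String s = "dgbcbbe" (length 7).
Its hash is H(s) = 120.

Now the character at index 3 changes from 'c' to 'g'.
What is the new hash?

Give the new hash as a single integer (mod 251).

Answer: 228

Derivation:
val('c') = 3, val('g') = 7
Position k = 3, exponent = n-1-k = 3
B^3 mod M = 3^3 mod 251 = 27
Delta = (7 - 3) * 27 mod 251 = 108
New hash = (120 + 108) mod 251 = 228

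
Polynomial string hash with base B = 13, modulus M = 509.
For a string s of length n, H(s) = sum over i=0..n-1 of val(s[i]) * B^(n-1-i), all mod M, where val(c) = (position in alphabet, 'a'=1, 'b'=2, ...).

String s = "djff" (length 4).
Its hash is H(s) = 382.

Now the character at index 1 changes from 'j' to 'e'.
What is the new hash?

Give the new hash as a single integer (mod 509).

Answer: 46

Derivation:
val('j') = 10, val('e') = 5
Position k = 1, exponent = n-1-k = 2
B^2 mod M = 13^2 mod 509 = 169
Delta = (5 - 10) * 169 mod 509 = 173
New hash = (382 + 173) mod 509 = 46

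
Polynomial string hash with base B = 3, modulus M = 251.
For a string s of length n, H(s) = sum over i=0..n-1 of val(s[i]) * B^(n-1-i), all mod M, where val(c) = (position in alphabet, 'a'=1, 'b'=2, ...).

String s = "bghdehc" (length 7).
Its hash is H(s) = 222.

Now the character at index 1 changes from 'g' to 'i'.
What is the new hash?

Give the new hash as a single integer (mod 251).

val('g') = 7, val('i') = 9
Position k = 1, exponent = n-1-k = 5
B^5 mod M = 3^5 mod 251 = 243
Delta = (9 - 7) * 243 mod 251 = 235
New hash = (222 + 235) mod 251 = 206

Answer: 206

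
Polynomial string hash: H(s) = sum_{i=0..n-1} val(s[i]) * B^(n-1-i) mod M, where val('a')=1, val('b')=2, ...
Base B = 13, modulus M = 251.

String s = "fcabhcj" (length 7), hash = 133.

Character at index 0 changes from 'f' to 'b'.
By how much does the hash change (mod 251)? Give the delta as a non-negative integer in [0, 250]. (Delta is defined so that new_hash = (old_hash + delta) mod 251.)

Answer: 186

Derivation:
Delta formula: (val(new) - val(old)) * B^(n-1-k) mod M
  val('b') - val('f') = 2 - 6 = -4
  B^(n-1-k) = 13^6 mod 251 = 79
  Delta = -4 * 79 mod 251 = 186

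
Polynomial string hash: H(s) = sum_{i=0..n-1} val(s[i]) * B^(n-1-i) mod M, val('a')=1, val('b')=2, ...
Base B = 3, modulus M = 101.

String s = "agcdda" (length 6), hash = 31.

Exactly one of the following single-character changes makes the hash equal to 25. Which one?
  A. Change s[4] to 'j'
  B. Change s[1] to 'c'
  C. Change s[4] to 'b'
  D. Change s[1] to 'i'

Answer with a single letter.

Answer: C

Derivation:
Option A: s[4]='d'->'j', delta=(10-4)*3^1 mod 101 = 18, hash=31+18 mod 101 = 49
Option B: s[1]='g'->'c', delta=(3-7)*3^4 mod 101 = 80, hash=31+80 mod 101 = 10
Option C: s[4]='d'->'b', delta=(2-4)*3^1 mod 101 = 95, hash=31+95 mod 101 = 25 <-- target
Option D: s[1]='g'->'i', delta=(9-7)*3^4 mod 101 = 61, hash=31+61 mod 101 = 92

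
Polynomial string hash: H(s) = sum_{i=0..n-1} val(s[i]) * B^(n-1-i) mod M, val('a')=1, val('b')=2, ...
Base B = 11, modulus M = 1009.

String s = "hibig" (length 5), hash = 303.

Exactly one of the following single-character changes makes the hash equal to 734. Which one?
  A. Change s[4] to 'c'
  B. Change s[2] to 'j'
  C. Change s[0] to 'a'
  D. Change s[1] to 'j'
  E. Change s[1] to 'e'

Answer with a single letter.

Answer: C

Derivation:
Option A: s[4]='g'->'c', delta=(3-7)*11^0 mod 1009 = 1005, hash=303+1005 mod 1009 = 299
Option B: s[2]='b'->'j', delta=(10-2)*11^2 mod 1009 = 968, hash=303+968 mod 1009 = 262
Option C: s[0]='h'->'a', delta=(1-8)*11^4 mod 1009 = 431, hash=303+431 mod 1009 = 734 <-- target
Option D: s[1]='i'->'j', delta=(10-9)*11^3 mod 1009 = 322, hash=303+322 mod 1009 = 625
Option E: s[1]='i'->'e', delta=(5-9)*11^3 mod 1009 = 730, hash=303+730 mod 1009 = 24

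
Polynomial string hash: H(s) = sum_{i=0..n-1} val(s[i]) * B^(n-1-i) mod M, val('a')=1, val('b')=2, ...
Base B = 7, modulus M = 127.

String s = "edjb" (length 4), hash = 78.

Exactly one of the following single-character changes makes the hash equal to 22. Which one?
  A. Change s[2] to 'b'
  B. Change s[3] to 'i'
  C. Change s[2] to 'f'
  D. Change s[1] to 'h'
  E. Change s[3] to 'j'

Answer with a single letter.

Answer: A

Derivation:
Option A: s[2]='j'->'b', delta=(2-10)*7^1 mod 127 = 71, hash=78+71 mod 127 = 22 <-- target
Option B: s[3]='b'->'i', delta=(9-2)*7^0 mod 127 = 7, hash=78+7 mod 127 = 85
Option C: s[2]='j'->'f', delta=(6-10)*7^1 mod 127 = 99, hash=78+99 mod 127 = 50
Option D: s[1]='d'->'h', delta=(8-4)*7^2 mod 127 = 69, hash=78+69 mod 127 = 20
Option E: s[3]='b'->'j', delta=(10-2)*7^0 mod 127 = 8, hash=78+8 mod 127 = 86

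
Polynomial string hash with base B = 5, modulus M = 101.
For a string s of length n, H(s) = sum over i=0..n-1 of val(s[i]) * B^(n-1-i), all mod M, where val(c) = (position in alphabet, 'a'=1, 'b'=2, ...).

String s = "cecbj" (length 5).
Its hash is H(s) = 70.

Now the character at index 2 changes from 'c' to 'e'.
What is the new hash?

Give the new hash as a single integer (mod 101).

val('c') = 3, val('e') = 5
Position k = 2, exponent = n-1-k = 2
B^2 mod M = 5^2 mod 101 = 25
Delta = (5 - 3) * 25 mod 101 = 50
New hash = (70 + 50) mod 101 = 19

Answer: 19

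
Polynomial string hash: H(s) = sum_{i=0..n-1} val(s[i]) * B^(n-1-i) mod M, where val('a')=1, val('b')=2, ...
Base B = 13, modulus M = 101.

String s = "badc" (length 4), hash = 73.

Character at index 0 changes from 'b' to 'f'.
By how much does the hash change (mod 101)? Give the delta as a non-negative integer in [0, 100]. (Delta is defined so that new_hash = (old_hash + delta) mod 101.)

Delta formula: (val(new) - val(old)) * B^(n-1-k) mod M
  val('f') - val('b') = 6 - 2 = 4
  B^(n-1-k) = 13^3 mod 101 = 76
  Delta = 4 * 76 mod 101 = 1

Answer: 1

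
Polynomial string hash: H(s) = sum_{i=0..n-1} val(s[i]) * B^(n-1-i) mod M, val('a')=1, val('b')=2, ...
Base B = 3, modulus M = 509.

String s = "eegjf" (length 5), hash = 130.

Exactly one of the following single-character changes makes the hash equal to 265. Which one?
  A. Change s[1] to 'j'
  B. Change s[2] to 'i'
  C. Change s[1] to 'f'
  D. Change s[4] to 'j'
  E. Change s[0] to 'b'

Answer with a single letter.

Option A: s[1]='e'->'j', delta=(10-5)*3^3 mod 509 = 135, hash=130+135 mod 509 = 265 <-- target
Option B: s[2]='g'->'i', delta=(9-7)*3^2 mod 509 = 18, hash=130+18 mod 509 = 148
Option C: s[1]='e'->'f', delta=(6-5)*3^3 mod 509 = 27, hash=130+27 mod 509 = 157
Option D: s[4]='f'->'j', delta=(10-6)*3^0 mod 509 = 4, hash=130+4 mod 509 = 134
Option E: s[0]='e'->'b', delta=(2-5)*3^4 mod 509 = 266, hash=130+266 mod 509 = 396

Answer: A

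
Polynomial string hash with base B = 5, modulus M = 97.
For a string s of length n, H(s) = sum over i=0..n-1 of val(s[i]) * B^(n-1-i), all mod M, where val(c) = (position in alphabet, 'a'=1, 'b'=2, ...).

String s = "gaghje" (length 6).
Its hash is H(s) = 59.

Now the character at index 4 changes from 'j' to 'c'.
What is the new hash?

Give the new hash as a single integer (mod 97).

val('j') = 10, val('c') = 3
Position k = 4, exponent = n-1-k = 1
B^1 mod M = 5^1 mod 97 = 5
Delta = (3 - 10) * 5 mod 97 = 62
New hash = (59 + 62) mod 97 = 24

Answer: 24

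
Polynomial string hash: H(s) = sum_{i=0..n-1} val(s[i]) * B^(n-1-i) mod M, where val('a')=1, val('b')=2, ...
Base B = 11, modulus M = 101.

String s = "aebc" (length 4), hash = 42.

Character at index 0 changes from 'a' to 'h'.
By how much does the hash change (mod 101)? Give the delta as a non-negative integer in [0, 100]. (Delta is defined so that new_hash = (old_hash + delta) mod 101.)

Answer: 25

Derivation:
Delta formula: (val(new) - val(old)) * B^(n-1-k) mod M
  val('h') - val('a') = 8 - 1 = 7
  B^(n-1-k) = 11^3 mod 101 = 18
  Delta = 7 * 18 mod 101 = 25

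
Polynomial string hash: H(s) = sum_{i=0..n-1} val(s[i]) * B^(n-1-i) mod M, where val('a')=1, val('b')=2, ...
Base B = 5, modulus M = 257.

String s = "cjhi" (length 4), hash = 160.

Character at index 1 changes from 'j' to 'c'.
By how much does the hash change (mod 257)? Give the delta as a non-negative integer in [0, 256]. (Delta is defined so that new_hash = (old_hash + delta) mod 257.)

Answer: 82

Derivation:
Delta formula: (val(new) - val(old)) * B^(n-1-k) mod M
  val('c') - val('j') = 3 - 10 = -7
  B^(n-1-k) = 5^2 mod 257 = 25
  Delta = -7 * 25 mod 257 = 82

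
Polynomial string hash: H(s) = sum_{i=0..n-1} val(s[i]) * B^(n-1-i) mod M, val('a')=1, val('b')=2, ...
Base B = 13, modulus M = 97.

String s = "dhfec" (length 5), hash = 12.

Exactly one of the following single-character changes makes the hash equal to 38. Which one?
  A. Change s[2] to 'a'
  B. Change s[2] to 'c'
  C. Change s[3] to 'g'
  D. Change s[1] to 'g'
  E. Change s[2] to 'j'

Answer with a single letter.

Option A: s[2]='f'->'a', delta=(1-6)*13^2 mod 97 = 28, hash=12+28 mod 97 = 40
Option B: s[2]='f'->'c', delta=(3-6)*13^2 mod 97 = 75, hash=12+75 mod 97 = 87
Option C: s[3]='e'->'g', delta=(7-5)*13^1 mod 97 = 26, hash=12+26 mod 97 = 38 <-- target
Option D: s[1]='h'->'g', delta=(7-8)*13^3 mod 97 = 34, hash=12+34 mod 97 = 46
Option E: s[2]='f'->'j', delta=(10-6)*13^2 mod 97 = 94, hash=12+94 mod 97 = 9

Answer: C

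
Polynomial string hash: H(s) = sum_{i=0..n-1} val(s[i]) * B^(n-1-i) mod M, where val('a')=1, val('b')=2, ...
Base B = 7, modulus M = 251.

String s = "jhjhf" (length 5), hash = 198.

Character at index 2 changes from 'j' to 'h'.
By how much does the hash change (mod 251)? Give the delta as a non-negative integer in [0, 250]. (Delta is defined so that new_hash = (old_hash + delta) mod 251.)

Delta formula: (val(new) - val(old)) * B^(n-1-k) mod M
  val('h') - val('j') = 8 - 10 = -2
  B^(n-1-k) = 7^2 mod 251 = 49
  Delta = -2 * 49 mod 251 = 153

Answer: 153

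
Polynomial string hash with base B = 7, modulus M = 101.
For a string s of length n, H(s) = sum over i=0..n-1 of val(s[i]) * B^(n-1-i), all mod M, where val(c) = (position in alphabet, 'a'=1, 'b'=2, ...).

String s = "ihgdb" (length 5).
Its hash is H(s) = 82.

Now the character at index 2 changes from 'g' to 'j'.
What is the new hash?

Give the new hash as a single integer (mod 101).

val('g') = 7, val('j') = 10
Position k = 2, exponent = n-1-k = 2
B^2 mod M = 7^2 mod 101 = 49
Delta = (10 - 7) * 49 mod 101 = 46
New hash = (82 + 46) mod 101 = 27

Answer: 27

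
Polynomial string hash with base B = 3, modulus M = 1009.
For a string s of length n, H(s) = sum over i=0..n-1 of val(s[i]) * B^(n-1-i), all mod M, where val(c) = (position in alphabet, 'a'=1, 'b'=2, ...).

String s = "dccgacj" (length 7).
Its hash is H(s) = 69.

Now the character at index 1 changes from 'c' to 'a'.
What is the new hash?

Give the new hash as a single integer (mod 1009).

val('c') = 3, val('a') = 1
Position k = 1, exponent = n-1-k = 5
B^5 mod M = 3^5 mod 1009 = 243
Delta = (1 - 3) * 243 mod 1009 = 523
New hash = (69 + 523) mod 1009 = 592

Answer: 592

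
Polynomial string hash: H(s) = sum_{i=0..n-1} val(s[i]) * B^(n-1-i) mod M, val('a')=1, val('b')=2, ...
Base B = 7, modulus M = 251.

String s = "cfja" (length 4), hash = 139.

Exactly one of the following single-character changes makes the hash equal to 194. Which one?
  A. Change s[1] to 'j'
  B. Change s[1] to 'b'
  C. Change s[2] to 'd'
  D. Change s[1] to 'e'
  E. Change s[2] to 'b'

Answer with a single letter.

Answer: B

Derivation:
Option A: s[1]='f'->'j', delta=(10-6)*7^2 mod 251 = 196, hash=139+196 mod 251 = 84
Option B: s[1]='f'->'b', delta=(2-6)*7^2 mod 251 = 55, hash=139+55 mod 251 = 194 <-- target
Option C: s[2]='j'->'d', delta=(4-10)*7^1 mod 251 = 209, hash=139+209 mod 251 = 97
Option D: s[1]='f'->'e', delta=(5-6)*7^2 mod 251 = 202, hash=139+202 mod 251 = 90
Option E: s[2]='j'->'b', delta=(2-10)*7^1 mod 251 = 195, hash=139+195 mod 251 = 83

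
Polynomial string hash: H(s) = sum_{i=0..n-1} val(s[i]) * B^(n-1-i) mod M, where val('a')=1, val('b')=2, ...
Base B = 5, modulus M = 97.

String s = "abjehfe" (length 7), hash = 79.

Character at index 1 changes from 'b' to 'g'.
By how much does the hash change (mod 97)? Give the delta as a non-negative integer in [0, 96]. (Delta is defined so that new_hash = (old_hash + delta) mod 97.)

Delta formula: (val(new) - val(old)) * B^(n-1-k) mod M
  val('g') - val('b') = 7 - 2 = 5
  B^(n-1-k) = 5^5 mod 97 = 21
  Delta = 5 * 21 mod 97 = 8

Answer: 8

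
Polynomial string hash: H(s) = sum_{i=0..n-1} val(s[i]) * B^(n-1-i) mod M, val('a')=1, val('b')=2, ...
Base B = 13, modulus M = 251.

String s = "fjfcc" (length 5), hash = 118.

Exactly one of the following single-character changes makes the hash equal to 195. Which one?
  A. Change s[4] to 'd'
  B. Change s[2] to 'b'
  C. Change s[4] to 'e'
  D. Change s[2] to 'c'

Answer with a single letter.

Option A: s[4]='c'->'d', delta=(4-3)*13^0 mod 251 = 1, hash=118+1 mod 251 = 119
Option B: s[2]='f'->'b', delta=(2-6)*13^2 mod 251 = 77, hash=118+77 mod 251 = 195 <-- target
Option C: s[4]='c'->'e', delta=(5-3)*13^0 mod 251 = 2, hash=118+2 mod 251 = 120
Option D: s[2]='f'->'c', delta=(3-6)*13^2 mod 251 = 246, hash=118+246 mod 251 = 113

Answer: B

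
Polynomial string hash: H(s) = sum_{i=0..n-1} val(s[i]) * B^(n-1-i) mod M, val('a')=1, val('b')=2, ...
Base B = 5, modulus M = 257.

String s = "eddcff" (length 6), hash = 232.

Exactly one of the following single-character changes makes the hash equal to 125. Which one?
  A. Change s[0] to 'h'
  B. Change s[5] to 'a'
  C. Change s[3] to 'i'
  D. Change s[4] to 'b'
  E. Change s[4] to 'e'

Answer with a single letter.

Answer: C

Derivation:
Option A: s[0]='e'->'h', delta=(8-5)*5^5 mod 257 = 123, hash=232+123 mod 257 = 98
Option B: s[5]='f'->'a', delta=(1-6)*5^0 mod 257 = 252, hash=232+252 mod 257 = 227
Option C: s[3]='c'->'i', delta=(9-3)*5^2 mod 257 = 150, hash=232+150 mod 257 = 125 <-- target
Option D: s[4]='f'->'b', delta=(2-6)*5^1 mod 257 = 237, hash=232+237 mod 257 = 212
Option E: s[4]='f'->'e', delta=(5-6)*5^1 mod 257 = 252, hash=232+252 mod 257 = 227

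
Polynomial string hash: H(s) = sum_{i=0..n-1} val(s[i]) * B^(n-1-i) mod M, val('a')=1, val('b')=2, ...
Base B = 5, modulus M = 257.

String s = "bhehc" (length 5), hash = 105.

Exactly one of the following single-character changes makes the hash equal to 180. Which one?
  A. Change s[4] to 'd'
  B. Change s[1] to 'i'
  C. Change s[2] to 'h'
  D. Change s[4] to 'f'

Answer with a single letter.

Answer: C

Derivation:
Option A: s[4]='c'->'d', delta=(4-3)*5^0 mod 257 = 1, hash=105+1 mod 257 = 106
Option B: s[1]='h'->'i', delta=(9-8)*5^3 mod 257 = 125, hash=105+125 mod 257 = 230
Option C: s[2]='e'->'h', delta=(8-5)*5^2 mod 257 = 75, hash=105+75 mod 257 = 180 <-- target
Option D: s[4]='c'->'f', delta=(6-3)*5^0 mod 257 = 3, hash=105+3 mod 257 = 108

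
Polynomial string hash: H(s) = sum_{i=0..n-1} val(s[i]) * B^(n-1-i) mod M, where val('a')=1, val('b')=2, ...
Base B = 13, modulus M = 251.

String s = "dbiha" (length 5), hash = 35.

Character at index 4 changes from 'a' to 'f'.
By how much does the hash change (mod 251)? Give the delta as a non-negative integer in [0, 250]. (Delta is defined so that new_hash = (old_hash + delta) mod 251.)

Answer: 5

Derivation:
Delta formula: (val(new) - val(old)) * B^(n-1-k) mod M
  val('f') - val('a') = 6 - 1 = 5
  B^(n-1-k) = 13^0 mod 251 = 1
  Delta = 5 * 1 mod 251 = 5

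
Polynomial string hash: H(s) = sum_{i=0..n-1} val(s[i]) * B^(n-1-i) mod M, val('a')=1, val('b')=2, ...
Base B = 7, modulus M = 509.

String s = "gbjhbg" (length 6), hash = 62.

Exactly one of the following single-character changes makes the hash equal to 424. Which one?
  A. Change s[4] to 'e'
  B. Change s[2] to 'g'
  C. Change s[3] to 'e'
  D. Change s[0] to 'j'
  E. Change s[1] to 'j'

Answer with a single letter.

Answer: C

Derivation:
Option A: s[4]='b'->'e', delta=(5-2)*7^1 mod 509 = 21, hash=62+21 mod 509 = 83
Option B: s[2]='j'->'g', delta=(7-10)*7^3 mod 509 = 498, hash=62+498 mod 509 = 51
Option C: s[3]='h'->'e', delta=(5-8)*7^2 mod 509 = 362, hash=62+362 mod 509 = 424 <-- target
Option D: s[0]='g'->'j', delta=(10-7)*7^5 mod 509 = 30, hash=62+30 mod 509 = 92
Option E: s[1]='b'->'j', delta=(10-2)*7^4 mod 509 = 375, hash=62+375 mod 509 = 437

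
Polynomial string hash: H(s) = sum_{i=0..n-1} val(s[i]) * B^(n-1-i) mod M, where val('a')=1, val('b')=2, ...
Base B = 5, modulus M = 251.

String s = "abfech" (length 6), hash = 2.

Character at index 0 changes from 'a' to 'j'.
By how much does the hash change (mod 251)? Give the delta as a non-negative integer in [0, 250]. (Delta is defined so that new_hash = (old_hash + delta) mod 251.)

Answer: 13

Derivation:
Delta formula: (val(new) - val(old)) * B^(n-1-k) mod M
  val('j') - val('a') = 10 - 1 = 9
  B^(n-1-k) = 5^5 mod 251 = 113
  Delta = 9 * 113 mod 251 = 13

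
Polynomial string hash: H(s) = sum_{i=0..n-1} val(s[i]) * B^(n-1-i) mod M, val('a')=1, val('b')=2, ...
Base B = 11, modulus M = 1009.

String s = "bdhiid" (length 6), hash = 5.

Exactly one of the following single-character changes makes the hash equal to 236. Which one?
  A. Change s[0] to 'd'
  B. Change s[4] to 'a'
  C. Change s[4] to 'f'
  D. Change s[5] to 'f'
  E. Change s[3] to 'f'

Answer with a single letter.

Answer: A

Derivation:
Option A: s[0]='b'->'d', delta=(4-2)*11^5 mod 1009 = 231, hash=5+231 mod 1009 = 236 <-- target
Option B: s[4]='i'->'a', delta=(1-9)*11^1 mod 1009 = 921, hash=5+921 mod 1009 = 926
Option C: s[4]='i'->'f', delta=(6-9)*11^1 mod 1009 = 976, hash=5+976 mod 1009 = 981
Option D: s[5]='d'->'f', delta=(6-4)*11^0 mod 1009 = 2, hash=5+2 mod 1009 = 7
Option E: s[3]='i'->'f', delta=(6-9)*11^2 mod 1009 = 646, hash=5+646 mod 1009 = 651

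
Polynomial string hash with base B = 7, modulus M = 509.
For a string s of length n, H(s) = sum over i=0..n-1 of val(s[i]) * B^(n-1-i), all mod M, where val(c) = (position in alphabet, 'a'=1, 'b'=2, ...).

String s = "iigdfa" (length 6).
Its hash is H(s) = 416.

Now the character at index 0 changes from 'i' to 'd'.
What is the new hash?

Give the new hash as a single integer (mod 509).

val('i') = 9, val('d') = 4
Position k = 0, exponent = n-1-k = 5
B^5 mod M = 7^5 mod 509 = 10
Delta = (4 - 9) * 10 mod 509 = 459
New hash = (416 + 459) mod 509 = 366

Answer: 366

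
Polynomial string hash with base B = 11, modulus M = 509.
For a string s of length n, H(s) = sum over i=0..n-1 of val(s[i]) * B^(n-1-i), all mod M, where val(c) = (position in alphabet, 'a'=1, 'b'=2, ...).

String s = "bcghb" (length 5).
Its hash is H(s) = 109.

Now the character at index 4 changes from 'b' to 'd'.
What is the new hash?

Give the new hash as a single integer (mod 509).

val('b') = 2, val('d') = 4
Position k = 4, exponent = n-1-k = 0
B^0 mod M = 11^0 mod 509 = 1
Delta = (4 - 2) * 1 mod 509 = 2
New hash = (109 + 2) mod 509 = 111

Answer: 111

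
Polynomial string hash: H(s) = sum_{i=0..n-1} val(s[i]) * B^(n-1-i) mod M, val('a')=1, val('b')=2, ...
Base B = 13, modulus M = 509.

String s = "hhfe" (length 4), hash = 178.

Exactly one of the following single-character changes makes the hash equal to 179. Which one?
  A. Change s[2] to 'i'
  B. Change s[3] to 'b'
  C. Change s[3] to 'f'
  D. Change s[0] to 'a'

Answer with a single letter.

Option A: s[2]='f'->'i', delta=(9-6)*13^1 mod 509 = 39, hash=178+39 mod 509 = 217
Option B: s[3]='e'->'b', delta=(2-5)*13^0 mod 509 = 506, hash=178+506 mod 509 = 175
Option C: s[3]='e'->'f', delta=(6-5)*13^0 mod 509 = 1, hash=178+1 mod 509 = 179 <-- target
Option D: s[0]='h'->'a', delta=(1-8)*13^3 mod 509 = 400, hash=178+400 mod 509 = 69

Answer: C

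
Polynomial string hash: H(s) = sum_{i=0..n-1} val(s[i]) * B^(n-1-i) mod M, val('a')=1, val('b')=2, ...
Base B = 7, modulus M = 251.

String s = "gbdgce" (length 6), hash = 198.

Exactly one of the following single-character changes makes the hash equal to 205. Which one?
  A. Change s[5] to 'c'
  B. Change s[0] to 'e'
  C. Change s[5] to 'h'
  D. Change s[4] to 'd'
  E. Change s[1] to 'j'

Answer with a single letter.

Answer: D

Derivation:
Option A: s[5]='e'->'c', delta=(3-5)*7^0 mod 251 = 249, hash=198+249 mod 251 = 196
Option B: s[0]='g'->'e', delta=(5-7)*7^5 mod 251 = 20, hash=198+20 mod 251 = 218
Option C: s[5]='e'->'h', delta=(8-5)*7^0 mod 251 = 3, hash=198+3 mod 251 = 201
Option D: s[4]='c'->'d', delta=(4-3)*7^1 mod 251 = 7, hash=198+7 mod 251 = 205 <-- target
Option E: s[1]='b'->'j', delta=(10-2)*7^4 mod 251 = 132, hash=198+132 mod 251 = 79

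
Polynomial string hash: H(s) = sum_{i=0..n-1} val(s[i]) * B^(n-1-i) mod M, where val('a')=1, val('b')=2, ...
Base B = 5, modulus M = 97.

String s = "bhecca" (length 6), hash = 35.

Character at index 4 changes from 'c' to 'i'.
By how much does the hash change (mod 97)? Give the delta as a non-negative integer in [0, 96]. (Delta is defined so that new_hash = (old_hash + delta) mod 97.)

Answer: 30

Derivation:
Delta formula: (val(new) - val(old)) * B^(n-1-k) mod M
  val('i') - val('c') = 9 - 3 = 6
  B^(n-1-k) = 5^1 mod 97 = 5
  Delta = 6 * 5 mod 97 = 30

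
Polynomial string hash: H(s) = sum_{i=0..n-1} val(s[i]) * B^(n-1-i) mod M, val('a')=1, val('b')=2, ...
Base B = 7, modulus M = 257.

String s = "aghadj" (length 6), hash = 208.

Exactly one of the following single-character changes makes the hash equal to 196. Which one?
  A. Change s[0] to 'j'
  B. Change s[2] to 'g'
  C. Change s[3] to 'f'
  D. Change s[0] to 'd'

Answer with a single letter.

Answer: C

Derivation:
Option A: s[0]='a'->'j', delta=(10-1)*7^5 mod 257 = 147, hash=208+147 mod 257 = 98
Option B: s[2]='h'->'g', delta=(7-8)*7^3 mod 257 = 171, hash=208+171 mod 257 = 122
Option C: s[3]='a'->'f', delta=(6-1)*7^2 mod 257 = 245, hash=208+245 mod 257 = 196 <-- target
Option D: s[0]='a'->'d', delta=(4-1)*7^5 mod 257 = 49, hash=208+49 mod 257 = 0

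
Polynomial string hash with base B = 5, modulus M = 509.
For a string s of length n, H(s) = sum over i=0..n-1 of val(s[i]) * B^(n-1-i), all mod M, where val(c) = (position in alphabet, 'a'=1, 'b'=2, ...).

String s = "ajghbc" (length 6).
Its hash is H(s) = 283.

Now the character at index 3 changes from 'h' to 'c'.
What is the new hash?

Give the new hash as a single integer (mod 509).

Answer: 158

Derivation:
val('h') = 8, val('c') = 3
Position k = 3, exponent = n-1-k = 2
B^2 mod M = 5^2 mod 509 = 25
Delta = (3 - 8) * 25 mod 509 = 384
New hash = (283 + 384) mod 509 = 158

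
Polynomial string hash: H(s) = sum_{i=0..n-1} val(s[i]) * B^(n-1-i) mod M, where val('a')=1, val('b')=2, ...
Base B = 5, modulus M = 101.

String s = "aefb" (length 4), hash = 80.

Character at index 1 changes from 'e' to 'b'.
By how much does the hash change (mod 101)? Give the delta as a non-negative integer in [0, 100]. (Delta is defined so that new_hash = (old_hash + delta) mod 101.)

Answer: 26

Derivation:
Delta formula: (val(new) - val(old)) * B^(n-1-k) mod M
  val('b') - val('e') = 2 - 5 = -3
  B^(n-1-k) = 5^2 mod 101 = 25
  Delta = -3 * 25 mod 101 = 26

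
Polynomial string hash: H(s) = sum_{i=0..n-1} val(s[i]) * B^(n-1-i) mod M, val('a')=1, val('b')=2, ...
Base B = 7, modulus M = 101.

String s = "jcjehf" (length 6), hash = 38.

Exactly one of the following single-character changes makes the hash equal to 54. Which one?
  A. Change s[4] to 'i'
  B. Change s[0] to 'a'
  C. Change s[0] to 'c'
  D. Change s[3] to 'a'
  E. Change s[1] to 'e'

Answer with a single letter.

Option A: s[4]='h'->'i', delta=(9-8)*7^1 mod 101 = 7, hash=38+7 mod 101 = 45
Option B: s[0]='j'->'a', delta=(1-10)*7^5 mod 101 = 35, hash=38+35 mod 101 = 73
Option C: s[0]='j'->'c', delta=(3-10)*7^5 mod 101 = 16, hash=38+16 mod 101 = 54 <-- target
Option D: s[3]='e'->'a', delta=(1-5)*7^2 mod 101 = 6, hash=38+6 mod 101 = 44
Option E: s[1]='c'->'e', delta=(5-3)*7^4 mod 101 = 55, hash=38+55 mod 101 = 93

Answer: C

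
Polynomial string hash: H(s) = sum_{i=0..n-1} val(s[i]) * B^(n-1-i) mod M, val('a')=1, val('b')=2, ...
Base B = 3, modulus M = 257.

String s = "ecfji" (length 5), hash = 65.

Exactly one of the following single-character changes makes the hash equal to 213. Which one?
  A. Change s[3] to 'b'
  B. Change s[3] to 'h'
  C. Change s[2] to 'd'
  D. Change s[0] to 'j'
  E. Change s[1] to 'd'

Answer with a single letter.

Option A: s[3]='j'->'b', delta=(2-10)*3^1 mod 257 = 233, hash=65+233 mod 257 = 41
Option B: s[3]='j'->'h', delta=(8-10)*3^1 mod 257 = 251, hash=65+251 mod 257 = 59
Option C: s[2]='f'->'d', delta=(4-6)*3^2 mod 257 = 239, hash=65+239 mod 257 = 47
Option D: s[0]='e'->'j', delta=(10-5)*3^4 mod 257 = 148, hash=65+148 mod 257 = 213 <-- target
Option E: s[1]='c'->'d', delta=(4-3)*3^3 mod 257 = 27, hash=65+27 mod 257 = 92

Answer: D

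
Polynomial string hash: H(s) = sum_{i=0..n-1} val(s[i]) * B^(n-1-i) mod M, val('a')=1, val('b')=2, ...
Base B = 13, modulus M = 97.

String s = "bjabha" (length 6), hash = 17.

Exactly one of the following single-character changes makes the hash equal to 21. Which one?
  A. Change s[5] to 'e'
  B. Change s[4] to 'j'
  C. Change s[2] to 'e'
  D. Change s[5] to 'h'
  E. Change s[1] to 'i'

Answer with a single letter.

Option A: s[5]='a'->'e', delta=(5-1)*13^0 mod 97 = 4, hash=17+4 mod 97 = 21 <-- target
Option B: s[4]='h'->'j', delta=(10-8)*13^1 mod 97 = 26, hash=17+26 mod 97 = 43
Option C: s[2]='a'->'e', delta=(5-1)*13^3 mod 97 = 58, hash=17+58 mod 97 = 75
Option D: s[5]='a'->'h', delta=(8-1)*13^0 mod 97 = 7, hash=17+7 mod 97 = 24
Option E: s[1]='j'->'i', delta=(9-10)*13^4 mod 97 = 54, hash=17+54 mod 97 = 71

Answer: A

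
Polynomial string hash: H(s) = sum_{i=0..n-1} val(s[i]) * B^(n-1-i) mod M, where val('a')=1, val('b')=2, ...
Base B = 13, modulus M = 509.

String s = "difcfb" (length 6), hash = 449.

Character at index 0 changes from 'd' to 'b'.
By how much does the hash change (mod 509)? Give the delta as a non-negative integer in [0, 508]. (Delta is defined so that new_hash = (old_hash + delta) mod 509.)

Answer: 45

Derivation:
Delta formula: (val(new) - val(old)) * B^(n-1-k) mod M
  val('b') - val('d') = 2 - 4 = -2
  B^(n-1-k) = 13^5 mod 509 = 232
  Delta = -2 * 232 mod 509 = 45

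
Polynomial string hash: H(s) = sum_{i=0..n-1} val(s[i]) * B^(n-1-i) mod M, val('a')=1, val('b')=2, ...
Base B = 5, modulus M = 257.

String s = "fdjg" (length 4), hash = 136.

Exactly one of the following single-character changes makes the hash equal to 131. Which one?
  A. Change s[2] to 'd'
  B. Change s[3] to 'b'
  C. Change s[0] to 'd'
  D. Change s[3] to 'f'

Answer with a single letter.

Option A: s[2]='j'->'d', delta=(4-10)*5^1 mod 257 = 227, hash=136+227 mod 257 = 106
Option B: s[3]='g'->'b', delta=(2-7)*5^0 mod 257 = 252, hash=136+252 mod 257 = 131 <-- target
Option C: s[0]='f'->'d', delta=(4-6)*5^3 mod 257 = 7, hash=136+7 mod 257 = 143
Option D: s[3]='g'->'f', delta=(6-7)*5^0 mod 257 = 256, hash=136+256 mod 257 = 135

Answer: B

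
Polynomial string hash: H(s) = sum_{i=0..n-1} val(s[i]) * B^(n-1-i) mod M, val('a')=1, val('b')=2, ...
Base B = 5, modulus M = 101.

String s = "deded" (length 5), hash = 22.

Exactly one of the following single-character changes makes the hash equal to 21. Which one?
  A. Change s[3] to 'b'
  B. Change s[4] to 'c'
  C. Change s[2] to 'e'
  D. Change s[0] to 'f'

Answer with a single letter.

Answer: B

Derivation:
Option A: s[3]='e'->'b', delta=(2-5)*5^1 mod 101 = 86, hash=22+86 mod 101 = 7
Option B: s[4]='d'->'c', delta=(3-4)*5^0 mod 101 = 100, hash=22+100 mod 101 = 21 <-- target
Option C: s[2]='d'->'e', delta=(5-4)*5^2 mod 101 = 25, hash=22+25 mod 101 = 47
Option D: s[0]='d'->'f', delta=(6-4)*5^4 mod 101 = 38, hash=22+38 mod 101 = 60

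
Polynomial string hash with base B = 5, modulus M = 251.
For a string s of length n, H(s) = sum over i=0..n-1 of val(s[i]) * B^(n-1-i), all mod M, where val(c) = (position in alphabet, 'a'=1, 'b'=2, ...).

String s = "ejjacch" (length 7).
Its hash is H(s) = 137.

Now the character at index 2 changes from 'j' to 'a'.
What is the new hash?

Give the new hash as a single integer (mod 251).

Answer: 34

Derivation:
val('j') = 10, val('a') = 1
Position k = 2, exponent = n-1-k = 4
B^4 mod M = 5^4 mod 251 = 123
Delta = (1 - 10) * 123 mod 251 = 148
New hash = (137 + 148) mod 251 = 34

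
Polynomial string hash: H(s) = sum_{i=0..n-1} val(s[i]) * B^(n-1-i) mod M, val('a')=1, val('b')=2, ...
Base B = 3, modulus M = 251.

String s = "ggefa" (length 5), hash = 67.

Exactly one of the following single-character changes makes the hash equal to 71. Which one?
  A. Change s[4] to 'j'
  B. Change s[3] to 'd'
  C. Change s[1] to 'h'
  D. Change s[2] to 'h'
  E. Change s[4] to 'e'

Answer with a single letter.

Option A: s[4]='a'->'j', delta=(10-1)*3^0 mod 251 = 9, hash=67+9 mod 251 = 76
Option B: s[3]='f'->'d', delta=(4-6)*3^1 mod 251 = 245, hash=67+245 mod 251 = 61
Option C: s[1]='g'->'h', delta=(8-7)*3^3 mod 251 = 27, hash=67+27 mod 251 = 94
Option D: s[2]='e'->'h', delta=(8-5)*3^2 mod 251 = 27, hash=67+27 mod 251 = 94
Option E: s[4]='a'->'e', delta=(5-1)*3^0 mod 251 = 4, hash=67+4 mod 251 = 71 <-- target

Answer: E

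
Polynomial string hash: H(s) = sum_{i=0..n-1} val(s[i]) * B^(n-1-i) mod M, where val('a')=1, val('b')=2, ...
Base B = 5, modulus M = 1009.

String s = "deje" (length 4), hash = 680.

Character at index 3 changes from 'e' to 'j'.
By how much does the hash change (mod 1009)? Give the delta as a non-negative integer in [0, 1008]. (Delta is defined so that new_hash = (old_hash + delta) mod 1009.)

Answer: 5

Derivation:
Delta formula: (val(new) - val(old)) * B^(n-1-k) mod M
  val('j') - val('e') = 10 - 5 = 5
  B^(n-1-k) = 5^0 mod 1009 = 1
  Delta = 5 * 1 mod 1009 = 5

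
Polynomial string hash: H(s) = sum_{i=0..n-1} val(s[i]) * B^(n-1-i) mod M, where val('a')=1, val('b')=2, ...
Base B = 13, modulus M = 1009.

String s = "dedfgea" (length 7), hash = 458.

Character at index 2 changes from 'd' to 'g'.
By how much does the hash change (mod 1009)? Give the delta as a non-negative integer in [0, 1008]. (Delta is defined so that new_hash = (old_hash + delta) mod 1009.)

Answer: 927

Derivation:
Delta formula: (val(new) - val(old)) * B^(n-1-k) mod M
  val('g') - val('d') = 7 - 4 = 3
  B^(n-1-k) = 13^4 mod 1009 = 309
  Delta = 3 * 309 mod 1009 = 927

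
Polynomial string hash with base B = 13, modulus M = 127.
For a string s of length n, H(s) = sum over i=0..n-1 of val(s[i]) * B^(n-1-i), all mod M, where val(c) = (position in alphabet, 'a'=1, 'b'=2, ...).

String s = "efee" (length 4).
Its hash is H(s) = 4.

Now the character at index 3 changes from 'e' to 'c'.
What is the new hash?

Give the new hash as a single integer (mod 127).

val('e') = 5, val('c') = 3
Position k = 3, exponent = n-1-k = 0
B^0 mod M = 13^0 mod 127 = 1
Delta = (3 - 5) * 1 mod 127 = 125
New hash = (4 + 125) mod 127 = 2

Answer: 2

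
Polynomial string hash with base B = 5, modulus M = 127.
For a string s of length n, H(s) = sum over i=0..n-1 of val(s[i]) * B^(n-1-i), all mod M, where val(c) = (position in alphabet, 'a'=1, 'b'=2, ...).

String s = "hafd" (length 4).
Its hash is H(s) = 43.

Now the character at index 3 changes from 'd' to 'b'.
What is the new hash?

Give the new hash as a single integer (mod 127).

val('d') = 4, val('b') = 2
Position k = 3, exponent = n-1-k = 0
B^0 mod M = 5^0 mod 127 = 1
Delta = (2 - 4) * 1 mod 127 = 125
New hash = (43 + 125) mod 127 = 41

Answer: 41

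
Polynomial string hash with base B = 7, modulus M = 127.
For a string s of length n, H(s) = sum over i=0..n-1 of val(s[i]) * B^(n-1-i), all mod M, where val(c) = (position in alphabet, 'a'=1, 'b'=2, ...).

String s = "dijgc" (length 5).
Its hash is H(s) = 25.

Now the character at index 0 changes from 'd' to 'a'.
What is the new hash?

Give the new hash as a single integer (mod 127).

Answer: 61

Derivation:
val('d') = 4, val('a') = 1
Position k = 0, exponent = n-1-k = 4
B^4 mod M = 7^4 mod 127 = 115
Delta = (1 - 4) * 115 mod 127 = 36
New hash = (25 + 36) mod 127 = 61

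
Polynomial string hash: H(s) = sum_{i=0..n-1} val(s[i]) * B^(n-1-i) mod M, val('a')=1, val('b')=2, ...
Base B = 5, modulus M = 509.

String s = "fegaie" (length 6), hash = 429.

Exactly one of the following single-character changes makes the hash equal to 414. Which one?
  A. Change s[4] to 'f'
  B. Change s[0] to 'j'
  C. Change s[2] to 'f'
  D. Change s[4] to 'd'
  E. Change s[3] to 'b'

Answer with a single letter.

Option A: s[4]='i'->'f', delta=(6-9)*5^1 mod 509 = 494, hash=429+494 mod 509 = 414 <-- target
Option B: s[0]='f'->'j', delta=(10-6)*5^5 mod 509 = 284, hash=429+284 mod 509 = 204
Option C: s[2]='g'->'f', delta=(6-7)*5^3 mod 509 = 384, hash=429+384 mod 509 = 304
Option D: s[4]='i'->'d', delta=(4-9)*5^1 mod 509 = 484, hash=429+484 mod 509 = 404
Option E: s[3]='a'->'b', delta=(2-1)*5^2 mod 509 = 25, hash=429+25 mod 509 = 454

Answer: A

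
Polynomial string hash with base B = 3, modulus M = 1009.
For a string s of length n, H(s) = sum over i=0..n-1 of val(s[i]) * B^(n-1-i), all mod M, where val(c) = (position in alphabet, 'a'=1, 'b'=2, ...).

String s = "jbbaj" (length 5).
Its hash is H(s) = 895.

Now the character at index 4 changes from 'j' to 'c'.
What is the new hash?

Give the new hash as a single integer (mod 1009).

val('j') = 10, val('c') = 3
Position k = 4, exponent = n-1-k = 0
B^0 mod M = 3^0 mod 1009 = 1
Delta = (3 - 10) * 1 mod 1009 = 1002
New hash = (895 + 1002) mod 1009 = 888

Answer: 888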